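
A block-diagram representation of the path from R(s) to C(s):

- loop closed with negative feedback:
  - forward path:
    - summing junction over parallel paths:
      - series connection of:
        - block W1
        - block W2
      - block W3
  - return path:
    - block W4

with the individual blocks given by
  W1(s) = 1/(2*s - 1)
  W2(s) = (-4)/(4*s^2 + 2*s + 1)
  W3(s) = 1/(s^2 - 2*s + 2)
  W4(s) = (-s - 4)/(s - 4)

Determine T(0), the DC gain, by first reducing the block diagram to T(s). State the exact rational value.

Step 1. multiply W1, W2 (series): (-4)/(8*s^3 - 1)
Step 2. sum the parallel branches (W1*W2), W3: (8*s^3 - 4*s^2 + 8*s - 9)/(8*s^5 - 16*s^4 + 16*s^3 - s^2 + 2*s - 2)
Step 3. feedback reduction of ((W1*W2)+W3), W4: (8*s^4 - 36*s^3 + 24*s^2 - 41*s + 36)/(8*s^6 - 48*s^5 + 72*s^4 - 93*s^3 + 14*s^2 - 33*s + 44)
Evaluating the step-3 result (the overall T(s)) at s = 0 gives T(0) = 36/44 = 9/11.

Hence the answer: 9/11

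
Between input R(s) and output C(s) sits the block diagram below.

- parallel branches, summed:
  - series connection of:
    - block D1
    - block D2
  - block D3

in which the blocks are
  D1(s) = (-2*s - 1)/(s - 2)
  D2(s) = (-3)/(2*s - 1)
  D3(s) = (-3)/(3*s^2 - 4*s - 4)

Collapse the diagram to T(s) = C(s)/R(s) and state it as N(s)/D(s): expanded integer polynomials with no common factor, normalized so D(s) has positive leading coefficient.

The answer is (18*s^2 + 15*s + 9)/(6*s^3 - 11*s^2 - 4*s + 4).

Reasoning:
Step 1 - combine D1, D2 in series gives (6*s + 3)/(2*s^2 - 5*s + 2)
Step 2 - sum the parallel branches (D1*D2), D3 - this is the overall T(s), already in the required normalized form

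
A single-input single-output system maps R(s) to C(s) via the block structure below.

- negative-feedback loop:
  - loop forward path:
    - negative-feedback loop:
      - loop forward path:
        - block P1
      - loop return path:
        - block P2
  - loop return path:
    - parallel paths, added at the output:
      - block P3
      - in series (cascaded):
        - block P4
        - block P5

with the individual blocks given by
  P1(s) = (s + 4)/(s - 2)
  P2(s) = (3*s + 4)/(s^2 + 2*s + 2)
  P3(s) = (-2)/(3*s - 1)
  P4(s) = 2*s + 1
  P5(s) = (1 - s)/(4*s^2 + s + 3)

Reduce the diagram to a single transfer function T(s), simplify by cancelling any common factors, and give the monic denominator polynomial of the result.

The answer is s^6 - 2*s^5/3 + 95*s^4/6 + 11*s^3 + 25*s^2/6 - 8*s/3 - 46/3.

Reasoning:
(1) close the feedback loop around P1, P2, giving (s^3 + 6*s^2 + 10*s + 8)/(s^3 + 3*s^2 + 14*s + 12)
(2) series reduction of P4, P5, giving (-2*s^2 + s + 1)/(4*s^2 + s + 3)
(3) add P3, (P4*P5) (parallel), giving (-6*s^3 - 3*s^2 - 7)/(12*s^3 - s^2 + 8*s - 3)
(4) collapse the loop ([P1/(1+P1*P2)] forward, (P3+(P4*P5)) return), giving (12*s^6 + 71*s^5 + 122*s^4 + 131*s^3 + 54*s^2 + 34*s - 24)/(6*s^6 - 4*s^5 + 95*s^4 + 66*s^3 + 25*s^2 - 16*s - 92)
No further cancellation is possible in the step-4 result, so that is T(s). Its denominator becomes monic after dividing by the leading coefficient 6.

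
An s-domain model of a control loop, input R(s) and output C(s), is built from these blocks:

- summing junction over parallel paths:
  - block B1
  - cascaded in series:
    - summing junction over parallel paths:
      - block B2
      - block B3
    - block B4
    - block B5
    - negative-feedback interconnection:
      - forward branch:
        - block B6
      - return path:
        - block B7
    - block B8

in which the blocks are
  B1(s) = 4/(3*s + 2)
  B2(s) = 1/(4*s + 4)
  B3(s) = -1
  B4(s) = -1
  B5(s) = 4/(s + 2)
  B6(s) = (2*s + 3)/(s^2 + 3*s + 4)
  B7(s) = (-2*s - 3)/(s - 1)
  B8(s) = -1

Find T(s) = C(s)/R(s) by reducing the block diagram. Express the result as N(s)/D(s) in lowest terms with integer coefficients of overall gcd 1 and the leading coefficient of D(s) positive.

The answer is (4*s^5 - 20*s^4 - 106*s^3 - 193*s^2 - 199*s - 86)/(3*s^6 + 5*s^5 - 43*s^4 - 180*s^3 - 283*s^2 - 200*s - 52).

Reasoning:
[1] reduce the parallel group B2, B3 gives (-4*s - 3)/(4*s + 4)
[2] close the feedback loop around B6, B7 gives (2*s^2 + s - 3)/(s^3 - 2*s^2 - 11*s - 13)
[3] series reduction of (B2+B3), B4, B5, [B6/(1+B6*B7)], B8 gives (-8*s^3 - 10*s^2 + 9*s + 9)/(s^5 + s^4 - 15*s^3 - 50*s^2 - 61*s - 26)
[4] combine B1, ((B2+B3)*B4*B5*[B6/(1+B6*B7)]*B8) in parallel; the result is T(s) itself (integer coefficients, no common factor, positive leading denominator coefficient)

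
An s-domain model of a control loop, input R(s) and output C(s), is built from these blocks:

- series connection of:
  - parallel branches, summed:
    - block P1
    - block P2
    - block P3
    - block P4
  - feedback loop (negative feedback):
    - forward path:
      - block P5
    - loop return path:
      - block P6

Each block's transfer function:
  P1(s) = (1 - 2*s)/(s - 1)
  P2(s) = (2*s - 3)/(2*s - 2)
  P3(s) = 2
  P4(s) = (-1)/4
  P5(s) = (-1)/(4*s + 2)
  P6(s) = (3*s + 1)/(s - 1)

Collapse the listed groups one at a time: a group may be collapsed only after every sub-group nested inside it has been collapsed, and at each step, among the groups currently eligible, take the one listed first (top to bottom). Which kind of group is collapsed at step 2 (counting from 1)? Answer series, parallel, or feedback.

Answer: feedback

Working:
Step 1. sum the parallel branches P1, P2, P3, P4
Step 2. collapse the loop (P5 forward, P6 return)
Step 3. reduce the series chain (P1+P2+P3+P4), [P5/(1+P5*P6)]
Step 2 collapses a feedback group.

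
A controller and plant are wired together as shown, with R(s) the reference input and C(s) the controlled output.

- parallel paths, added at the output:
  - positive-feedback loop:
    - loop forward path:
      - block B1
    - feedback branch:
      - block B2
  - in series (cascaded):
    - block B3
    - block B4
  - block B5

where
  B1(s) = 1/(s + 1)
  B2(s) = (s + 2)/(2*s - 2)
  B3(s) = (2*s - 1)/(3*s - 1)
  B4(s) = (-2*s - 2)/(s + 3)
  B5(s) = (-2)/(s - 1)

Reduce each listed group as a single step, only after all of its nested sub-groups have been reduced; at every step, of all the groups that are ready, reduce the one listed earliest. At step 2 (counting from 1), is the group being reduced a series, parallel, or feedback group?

(1) feedback reduction of B1, B2
(2) combine B3, B4 in series
(3) reduce the parallel group [B1/(1-B1*B2)], (B3*B4), B5
So the answer for step 2 is series.

Hence the answer: series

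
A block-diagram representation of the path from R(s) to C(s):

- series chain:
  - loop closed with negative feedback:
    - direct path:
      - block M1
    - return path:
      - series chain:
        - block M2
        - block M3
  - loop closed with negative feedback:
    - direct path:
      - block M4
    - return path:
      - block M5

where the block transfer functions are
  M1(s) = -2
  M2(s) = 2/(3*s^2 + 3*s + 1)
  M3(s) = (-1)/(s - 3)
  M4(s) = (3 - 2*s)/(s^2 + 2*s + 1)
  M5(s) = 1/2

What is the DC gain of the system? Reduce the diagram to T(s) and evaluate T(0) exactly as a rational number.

First reduce the diagram to T(s).

(1) cascade M2, M3, giving (-2)/(3*s^3 - 6*s^2 - 8*s - 3)
(2) collapse the loop (M1 forward, (M2*M3) return), giving (-6*s^3 + 12*s^2 + 16*s + 6)/(3*s^3 - 6*s^2 - 8*s + 1)
(3) reduce the feedback loop with forward M4 and return M5, giving (6 - 4*s)/(2*s^2 + 2*s + 5)
(4) combine [M1/(1+M1*(M2*M3))], [M4/(1+M4*M5)] in series, giving (24*s^4 - 84*s^3 + 8*s^2 + 72*s + 36)/(6*s^5 - 6*s^4 - 13*s^3 - 44*s^2 - 38*s + 5)
The step-4 result is T(s). Setting s = 0: T(0) = 36/5.

Answer: 36/5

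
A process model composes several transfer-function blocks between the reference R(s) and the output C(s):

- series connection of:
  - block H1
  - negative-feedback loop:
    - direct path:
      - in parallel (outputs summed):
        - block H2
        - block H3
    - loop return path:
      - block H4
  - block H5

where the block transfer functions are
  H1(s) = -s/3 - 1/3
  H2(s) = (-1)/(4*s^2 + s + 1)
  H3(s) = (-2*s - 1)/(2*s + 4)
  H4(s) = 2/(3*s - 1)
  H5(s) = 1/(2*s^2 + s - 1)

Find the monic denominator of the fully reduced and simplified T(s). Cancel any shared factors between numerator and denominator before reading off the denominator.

First reduce the diagram to T(s).

1. add H2, H3 (parallel) = (-8*s^3 - 6*s^2 - 5*s - 5)/(8*s^3 + 18*s^2 + 6*s + 4)
2. feedback reduction of (H2+H3), H4 = (-24*s^4 - 10*s^3 - 9*s^2 - 10*s + 5)/(24*s^4 + 30*s^3 - 12*s^2 - 4*s - 14)
3. reduce the series chain H1, [(H2+H3)/(1+(H2+H3)*H4)], H5 = (24*s^4 + 10*s^3 + 9*s^2 + 10*s - 5)/(144*s^5 + 108*s^4 - 162*s^3 + 12*s^2 - 72*s + 42)
The result of step 3 is T(s) in lowest terms. Its denominator has leading coefficient 144; dividing the denominator through by 144 makes it monic.

Answer: s^5 + 3*s^4/4 - 9*s^3/8 + s^2/12 - s/2 + 7/24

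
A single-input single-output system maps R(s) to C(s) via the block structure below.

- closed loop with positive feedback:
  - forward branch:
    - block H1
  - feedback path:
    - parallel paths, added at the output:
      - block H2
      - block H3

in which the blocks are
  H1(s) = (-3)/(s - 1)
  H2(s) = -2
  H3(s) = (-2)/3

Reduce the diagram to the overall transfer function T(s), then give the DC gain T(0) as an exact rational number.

Step 1 - add H2, H3 (parallel) -> (-8)/3
Step 2 - reduce the feedback loop with forward H1 and return (H2+H3) -> (-3)/(s - 9)
Step 2 gives the overall T(s). Then T(0) = -3/(-9) = 1/3.

Hence the answer: 1/3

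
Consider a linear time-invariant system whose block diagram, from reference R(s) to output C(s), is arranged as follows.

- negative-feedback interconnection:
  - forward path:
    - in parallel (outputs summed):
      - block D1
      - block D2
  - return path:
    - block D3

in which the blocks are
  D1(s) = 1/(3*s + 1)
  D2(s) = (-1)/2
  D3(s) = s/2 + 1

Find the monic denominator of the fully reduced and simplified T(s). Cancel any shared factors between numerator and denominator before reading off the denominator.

First reduce the diagram to T(s).

Step 1: sum the parallel branches D1, D2 gives (1 - 3*s)/(6*s + 2)
Step 2: collapse the loop ((D1+D2) forward, D3 return) gives (6*s - 2)/(3*s^2 - 7*s - 6)
Step 2 gives the fully reduced T(s), with no common factor left to cancel. The denominator's leading coefficient is 3, so divide each of its coefficients by 3 to get the monic form.

Answer: s^2 - 7*s/3 - 2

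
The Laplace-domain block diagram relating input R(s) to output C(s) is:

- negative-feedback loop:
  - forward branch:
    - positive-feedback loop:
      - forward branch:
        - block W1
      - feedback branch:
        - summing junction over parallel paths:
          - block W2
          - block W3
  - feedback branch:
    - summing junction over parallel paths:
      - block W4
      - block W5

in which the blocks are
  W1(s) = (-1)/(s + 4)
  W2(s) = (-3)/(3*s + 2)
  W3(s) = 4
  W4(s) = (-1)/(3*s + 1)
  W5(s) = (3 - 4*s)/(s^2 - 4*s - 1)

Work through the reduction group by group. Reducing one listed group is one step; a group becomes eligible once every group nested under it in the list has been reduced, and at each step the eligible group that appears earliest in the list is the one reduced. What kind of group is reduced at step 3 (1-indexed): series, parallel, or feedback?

[1] add W2, W3 (parallel)
[2] collapse the loop (W1 forward, (W2+W3) return)
[3] parallel reduction of W4, W5
[4] collapse the loop ([W1/(1-W1*(W2+W3))] forward, (W4+W5) return)
The group at step 3 is a parallel group.

Hence the answer: parallel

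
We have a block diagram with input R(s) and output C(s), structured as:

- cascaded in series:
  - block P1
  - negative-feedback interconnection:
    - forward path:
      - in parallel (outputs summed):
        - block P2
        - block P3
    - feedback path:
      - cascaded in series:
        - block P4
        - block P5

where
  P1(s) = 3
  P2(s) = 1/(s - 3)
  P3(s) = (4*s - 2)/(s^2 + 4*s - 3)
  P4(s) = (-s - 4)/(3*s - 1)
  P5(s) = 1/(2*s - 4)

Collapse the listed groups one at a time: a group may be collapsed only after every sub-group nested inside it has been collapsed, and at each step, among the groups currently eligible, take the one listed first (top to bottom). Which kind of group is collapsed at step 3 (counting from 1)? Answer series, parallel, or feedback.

Answer: feedback

Working:
Step 1 - sum the parallel branches P2, P3
Step 2 - multiply P4, P5 (series)
Step 3 - collapse the loop ((P2+P3) forward, (P4*P5) return)
Step 4 - combine P1, [(P2+P3)/(1+(P2+P3)*(P4*P5))] in series
The group at step 3 is a feedback group.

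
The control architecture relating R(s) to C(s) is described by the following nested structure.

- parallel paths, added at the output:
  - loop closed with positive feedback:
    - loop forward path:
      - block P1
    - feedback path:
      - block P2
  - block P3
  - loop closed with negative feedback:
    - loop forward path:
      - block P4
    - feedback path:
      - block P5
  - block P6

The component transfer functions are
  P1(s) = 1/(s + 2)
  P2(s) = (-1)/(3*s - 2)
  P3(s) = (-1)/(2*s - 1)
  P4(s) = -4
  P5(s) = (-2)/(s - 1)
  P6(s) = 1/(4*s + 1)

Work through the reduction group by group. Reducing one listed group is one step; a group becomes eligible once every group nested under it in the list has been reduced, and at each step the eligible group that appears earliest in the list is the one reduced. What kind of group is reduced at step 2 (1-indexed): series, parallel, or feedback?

(1) feedback reduction of P1, P2
(2) apply the feedback formula to P4, P5
(3) reduce the parallel group [P1/(1-P1*P2)], P3, [P4/(1+P4*P5)], P6
Step 2: feedback.

Answer: feedback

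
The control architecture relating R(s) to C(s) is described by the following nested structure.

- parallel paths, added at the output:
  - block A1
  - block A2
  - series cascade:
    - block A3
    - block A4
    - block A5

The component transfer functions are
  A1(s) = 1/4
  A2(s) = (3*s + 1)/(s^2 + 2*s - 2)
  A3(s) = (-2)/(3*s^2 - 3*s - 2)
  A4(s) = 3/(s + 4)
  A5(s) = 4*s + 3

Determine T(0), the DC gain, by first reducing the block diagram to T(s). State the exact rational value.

[1] reduce the series chain A3, A4, A5, giving (-24*s - 18)/(3*s^3 + 9*s^2 - 14*s - 8)
[2] reduce the parallel group A1, A2, (A3*A4*A5), giving (3*s^5 + 51*s^4 + 22*s^3 - 450*s^2 - 92*s + 128)/(12*s^5 + 60*s^4 - 8*s^3 - 216*s^2 + 48*s + 64)
DC gain: substitute s = 0 into T(s) from step 2: T(0) = 128/64 = 2.

Therefore the answer is 2.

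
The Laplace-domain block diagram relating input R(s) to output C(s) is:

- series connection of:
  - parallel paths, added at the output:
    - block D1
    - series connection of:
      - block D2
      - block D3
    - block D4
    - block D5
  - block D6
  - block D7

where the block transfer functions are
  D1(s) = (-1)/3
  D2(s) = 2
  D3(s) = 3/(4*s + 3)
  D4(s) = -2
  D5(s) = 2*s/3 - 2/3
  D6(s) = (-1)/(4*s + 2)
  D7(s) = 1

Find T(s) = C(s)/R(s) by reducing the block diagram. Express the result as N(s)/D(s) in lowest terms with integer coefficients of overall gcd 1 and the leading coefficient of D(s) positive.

The answer is (-8*s^2 + 30*s + 9)/(48*s^2 + 60*s + 18).

Reasoning:
Step 1 - reduce the series chain D2, D3: 6/(4*s + 3)
Step 2 - parallel reduction of D1, (D2*D3), D4, D5: (8*s^2 - 30*s - 9)/(12*s + 9)
Step 3 - multiply (D1+(D2*D3)+D4+D5), D6, D7 (series): this yields T(s), and no further normalization is needed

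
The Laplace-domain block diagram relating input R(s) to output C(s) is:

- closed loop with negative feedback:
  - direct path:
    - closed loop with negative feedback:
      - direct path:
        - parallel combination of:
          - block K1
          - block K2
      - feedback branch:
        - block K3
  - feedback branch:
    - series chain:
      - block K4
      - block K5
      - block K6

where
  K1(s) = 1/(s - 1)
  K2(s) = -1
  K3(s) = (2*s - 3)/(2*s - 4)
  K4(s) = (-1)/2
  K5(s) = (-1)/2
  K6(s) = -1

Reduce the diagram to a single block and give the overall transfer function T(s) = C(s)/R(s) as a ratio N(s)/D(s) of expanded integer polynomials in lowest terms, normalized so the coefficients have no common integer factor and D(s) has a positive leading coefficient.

First reduce the diagram to T(s).

(1) reduce the parallel group K1, K2; result (2 - s)/(s - 1)
(2) feedback reduction of (K1+K2), K3; result 4 - 2*s
(3) multiply K4, K5, K6 (series); result (-1)/4
(4) close the feedback loop around [(K1+K2)/(1+(K1+K2)*K3)], (K4*K5*K6), giving the overall T(s)

Answer: (8 - 4*s)/s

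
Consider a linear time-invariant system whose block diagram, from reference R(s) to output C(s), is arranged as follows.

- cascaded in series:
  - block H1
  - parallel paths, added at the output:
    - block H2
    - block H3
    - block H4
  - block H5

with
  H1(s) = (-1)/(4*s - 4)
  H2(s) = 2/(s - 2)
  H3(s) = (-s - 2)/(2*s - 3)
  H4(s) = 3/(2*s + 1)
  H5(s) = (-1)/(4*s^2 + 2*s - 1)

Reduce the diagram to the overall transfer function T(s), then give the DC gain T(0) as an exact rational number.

(1) sum the parallel branches H2, H3, H4; result (-2*s^3 + 13*s^2 - 21*s + 16)/(4*s^3 - 12*s^2 + 5*s + 6)
(2) combine H1, (H2+H3+H4), H5 in series; result (-2*s^3 + 13*s^2 - 21*s + 16)/(64*s^6 - 224*s^5 + 128*s^4 + 216*s^3 - 156*s^2 - 52*s + 24)
That last expression is T(s); at s = 0 only the constant terms survive, so T(0) = 16/24 = 2/3.

Answer: 2/3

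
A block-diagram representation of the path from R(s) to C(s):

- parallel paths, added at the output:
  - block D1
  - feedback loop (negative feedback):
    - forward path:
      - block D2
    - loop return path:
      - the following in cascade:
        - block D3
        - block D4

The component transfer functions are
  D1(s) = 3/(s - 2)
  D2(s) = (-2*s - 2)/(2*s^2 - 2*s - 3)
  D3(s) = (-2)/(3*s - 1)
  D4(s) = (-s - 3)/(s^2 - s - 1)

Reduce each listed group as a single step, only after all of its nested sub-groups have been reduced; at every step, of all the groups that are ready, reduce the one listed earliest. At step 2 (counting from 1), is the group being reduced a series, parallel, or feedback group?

1. cascade D3, D4
2. collapse the loop (D2 forward, (D3*D4) return)
3. sum the parallel branches D1, [D2/(1+D2*(D3*D4))]
So the answer for step 2 is feedback.

Therefore the answer is feedback.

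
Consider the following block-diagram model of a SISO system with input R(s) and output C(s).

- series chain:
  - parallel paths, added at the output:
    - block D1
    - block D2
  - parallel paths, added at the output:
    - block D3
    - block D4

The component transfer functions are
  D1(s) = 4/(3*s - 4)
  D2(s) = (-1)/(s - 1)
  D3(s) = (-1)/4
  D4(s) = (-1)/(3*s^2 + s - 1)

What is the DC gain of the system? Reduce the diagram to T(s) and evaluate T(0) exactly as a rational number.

Answer: 0

Working:
Step 1. add D1, D2 (parallel) = s/(3*s^2 - 7*s + 4)
Step 2. reduce the parallel group D3, D4 = (-3*s^2 - s - 3)/(12*s^2 + 4*s - 4)
Step 3. series reduction of (D1+D2), (D3+D4) = (-3*s^3 - s^2 - 3*s)/(36*s^4 - 72*s^3 + 8*s^2 + 44*s - 16)
Step 3 gives the overall T(s). Then T(0) = 0/(-16) = 0.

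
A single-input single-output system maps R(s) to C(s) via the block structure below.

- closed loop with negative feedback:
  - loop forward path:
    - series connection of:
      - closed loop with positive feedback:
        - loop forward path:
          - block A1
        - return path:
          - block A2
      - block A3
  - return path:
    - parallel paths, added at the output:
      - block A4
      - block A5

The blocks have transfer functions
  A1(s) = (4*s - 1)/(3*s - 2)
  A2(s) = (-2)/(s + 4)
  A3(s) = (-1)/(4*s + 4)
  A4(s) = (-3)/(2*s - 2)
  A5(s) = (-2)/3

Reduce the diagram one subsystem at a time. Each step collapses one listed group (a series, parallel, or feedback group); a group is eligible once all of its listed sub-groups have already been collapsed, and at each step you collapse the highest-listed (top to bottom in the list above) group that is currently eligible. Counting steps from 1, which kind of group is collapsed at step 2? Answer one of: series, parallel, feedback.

Answer: series

Working:
Step 1. apply the feedback formula to A1, A2
Step 2. combine [A1/(1-A1*A2)], A3 in series
Step 3. reduce the parallel group A4, A5
Step 4. collapse the loop (([A1/(1-A1*A2)]*A3) forward, (A4+A5) return)
At step 2 the group reduced is series.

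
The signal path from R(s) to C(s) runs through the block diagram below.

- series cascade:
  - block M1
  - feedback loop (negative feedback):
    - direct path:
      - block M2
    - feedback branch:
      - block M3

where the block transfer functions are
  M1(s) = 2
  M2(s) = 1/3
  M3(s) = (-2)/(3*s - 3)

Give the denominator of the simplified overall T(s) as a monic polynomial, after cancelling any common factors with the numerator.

Step 1. collapse the loop (M2 forward, M3 return) -> (3*s - 3)/(9*s - 11)
Step 2. reduce the series chain M1, [M2/(1+M2*M3)] -> (6*s - 6)/(9*s - 11)
No further cancellation is possible in the step-2 result, so that is T(s). Its denominator becomes monic after dividing by the leading coefficient 9.

Therefore the answer is s - 11/9.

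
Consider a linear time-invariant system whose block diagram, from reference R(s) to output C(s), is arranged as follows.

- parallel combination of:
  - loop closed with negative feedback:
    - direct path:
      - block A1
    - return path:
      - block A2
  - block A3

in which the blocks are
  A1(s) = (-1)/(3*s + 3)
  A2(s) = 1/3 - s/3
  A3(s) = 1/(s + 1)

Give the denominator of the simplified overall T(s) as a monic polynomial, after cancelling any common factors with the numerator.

(1) close the feedback loop around A1, A2; result (-3)/(10*s + 8)
(2) parallel reduction of [A1/(1+A1*A2)], A3; result (7*s + 5)/(10*s^2 + 18*s + 8)
That last expression is T(s), already simplified. Scaling its denominator by 1/10 (the reciprocal of the leading coefficient) yields the monic denominator.

Hence the answer: s^2 + 9*s/5 + 4/5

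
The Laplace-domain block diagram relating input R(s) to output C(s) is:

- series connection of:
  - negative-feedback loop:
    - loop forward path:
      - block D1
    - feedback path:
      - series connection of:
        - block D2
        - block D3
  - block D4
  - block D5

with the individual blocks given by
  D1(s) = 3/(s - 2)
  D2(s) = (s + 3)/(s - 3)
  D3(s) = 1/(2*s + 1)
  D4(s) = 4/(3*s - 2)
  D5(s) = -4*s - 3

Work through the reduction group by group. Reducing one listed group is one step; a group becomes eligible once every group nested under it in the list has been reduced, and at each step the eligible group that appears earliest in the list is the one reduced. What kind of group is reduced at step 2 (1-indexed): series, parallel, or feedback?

The answer is feedback.

Reasoning:
(1) series reduction of D2, D3
(2) feedback reduction of D1, (D2*D3)
(3) combine [D1/(1+D1*(D2*D3))], D4, D5 in series
Step 2 collapses a feedback group.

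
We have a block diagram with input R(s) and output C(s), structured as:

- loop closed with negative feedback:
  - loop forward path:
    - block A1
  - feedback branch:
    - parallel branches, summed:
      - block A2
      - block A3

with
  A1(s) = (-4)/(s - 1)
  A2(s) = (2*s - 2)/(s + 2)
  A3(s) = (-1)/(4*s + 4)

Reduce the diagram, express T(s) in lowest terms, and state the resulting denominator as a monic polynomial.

First reduce the diagram to T(s).

(1) reduce the parallel group A2, A3 -> (8*s^2 - s - 10)/(4*s^2 + 12*s + 8)
(2) close the feedback loop around A1, (A2+A3) -> (-4*s^2 - 12*s - 8)/(s^3 - 6*s^2 + 8)
The result of step 2 is T(s) in lowest terms. Its denominator already has leading coefficient 1, so it is monic as it stands.

Answer: s^3 - 6*s^2 + 8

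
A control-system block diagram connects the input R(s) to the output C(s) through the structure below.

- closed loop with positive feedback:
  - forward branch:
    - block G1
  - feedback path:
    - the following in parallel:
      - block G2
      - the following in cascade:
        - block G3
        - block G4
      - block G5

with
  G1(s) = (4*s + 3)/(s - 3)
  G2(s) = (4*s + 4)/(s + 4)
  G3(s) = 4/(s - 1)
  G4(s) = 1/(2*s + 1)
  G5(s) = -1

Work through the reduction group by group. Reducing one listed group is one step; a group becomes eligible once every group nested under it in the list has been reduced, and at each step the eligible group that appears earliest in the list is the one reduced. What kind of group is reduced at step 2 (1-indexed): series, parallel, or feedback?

Step 1. combine G3, G4 in series
Step 2. parallel reduction of G2, (G3*G4), G5
Step 3. apply the feedback formula to G1, (G2+(G3*G4)+G5)
At step 2 the group reduced is parallel.

Answer: parallel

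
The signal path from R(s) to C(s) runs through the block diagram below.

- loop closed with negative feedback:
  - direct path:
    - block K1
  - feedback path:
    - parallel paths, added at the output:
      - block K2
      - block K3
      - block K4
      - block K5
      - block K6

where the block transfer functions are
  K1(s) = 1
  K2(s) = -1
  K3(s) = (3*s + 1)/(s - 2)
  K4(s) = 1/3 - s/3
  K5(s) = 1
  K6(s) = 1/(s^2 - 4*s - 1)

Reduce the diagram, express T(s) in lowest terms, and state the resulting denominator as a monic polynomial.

Answer: s^4 - 19*s^3 + 64*s^2 - 8*s + 1

Working:
Step 1. add K2, K3, K4, K5, K6 (parallel) = (-s^4 + 16*s^3 - 46*s^2 - 13*s - 7)/(3*s^3 - 18*s^2 + 21*s + 6)
Step 2. apply the feedback formula to K1, (K2+K3+K4+K5+K6) = (-3*s^3 + 18*s^2 - 21*s - 6)/(s^4 - 19*s^3 + 64*s^2 - 8*s + 1)
The result of step 2 is T(s) in lowest terms. Its denominator already has leading coefficient 1, so it is monic as it stands.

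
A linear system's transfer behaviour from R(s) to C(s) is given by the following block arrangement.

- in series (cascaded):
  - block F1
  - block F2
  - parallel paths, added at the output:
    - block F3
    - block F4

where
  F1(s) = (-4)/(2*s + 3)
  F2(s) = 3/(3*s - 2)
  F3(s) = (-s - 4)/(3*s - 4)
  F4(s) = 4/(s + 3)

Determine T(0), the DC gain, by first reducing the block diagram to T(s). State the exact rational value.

Step 1: parallel reduction of F3, F4 -> (-s^2 + 5*s - 28)/(3*s^2 + 5*s - 12)
Step 2: multiply F1, F2, (F3+F4) (series) -> (12*s^2 - 60*s + 336)/(18*s^4 + 45*s^3 - 65*s^2 - 90*s + 72)
That last expression is T(s); at s = 0 only the constant terms survive, so T(0) = 336/72 = 14/3.

Therefore the answer is 14/3.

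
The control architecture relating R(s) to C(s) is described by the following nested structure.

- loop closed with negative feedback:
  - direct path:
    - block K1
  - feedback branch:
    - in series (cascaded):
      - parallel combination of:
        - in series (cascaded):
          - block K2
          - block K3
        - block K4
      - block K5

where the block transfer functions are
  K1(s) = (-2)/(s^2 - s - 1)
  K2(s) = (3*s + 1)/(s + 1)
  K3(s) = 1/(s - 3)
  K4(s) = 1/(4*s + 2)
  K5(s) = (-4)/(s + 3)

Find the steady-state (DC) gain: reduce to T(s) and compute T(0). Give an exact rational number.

Reducing step by step:

Step 1 - cascade K2, K3; result (3*s + 1)/(s^2 - 2*s - 3)
Step 2 - combine (K2*K3), K4 in parallel; result (13*s^2 + 8*s - 1)/(4*s^3 - 6*s^2 - 16*s - 6)
Step 3 - reduce the series chain ((K2*K3)+K4), K5; result (-26*s^2 - 16*s + 2)/(2*s^4 + 3*s^3 - 17*s^2 - 27*s - 9)
Step 4 - reduce the feedback loop with forward K1 and return (((K2*K3)+K4)*K5); result (-4*s^4 - 6*s^3 + 34*s^2 + 54*s + 18)/(2*s^6 + s^5 - 22*s^4 - 13*s^3 + 87*s^2 + 68*s + 5)
Step 4 gives the overall T(s). Then T(0) = 18/5.

Answer: 18/5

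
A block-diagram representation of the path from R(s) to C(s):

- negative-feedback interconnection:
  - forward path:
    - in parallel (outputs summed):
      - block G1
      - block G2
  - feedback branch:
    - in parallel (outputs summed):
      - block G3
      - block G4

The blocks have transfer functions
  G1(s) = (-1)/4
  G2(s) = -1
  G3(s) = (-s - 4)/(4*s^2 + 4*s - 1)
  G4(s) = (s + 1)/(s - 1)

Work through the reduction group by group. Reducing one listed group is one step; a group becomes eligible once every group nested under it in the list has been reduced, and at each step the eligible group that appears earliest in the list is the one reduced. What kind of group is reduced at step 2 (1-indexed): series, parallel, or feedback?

1. add G1, G2 (parallel)
2. parallel reduction of G3, G4
3. feedback reduction of (G1+G2), (G3+G4)
At step 2 the group reduced is parallel.

Final answer: parallel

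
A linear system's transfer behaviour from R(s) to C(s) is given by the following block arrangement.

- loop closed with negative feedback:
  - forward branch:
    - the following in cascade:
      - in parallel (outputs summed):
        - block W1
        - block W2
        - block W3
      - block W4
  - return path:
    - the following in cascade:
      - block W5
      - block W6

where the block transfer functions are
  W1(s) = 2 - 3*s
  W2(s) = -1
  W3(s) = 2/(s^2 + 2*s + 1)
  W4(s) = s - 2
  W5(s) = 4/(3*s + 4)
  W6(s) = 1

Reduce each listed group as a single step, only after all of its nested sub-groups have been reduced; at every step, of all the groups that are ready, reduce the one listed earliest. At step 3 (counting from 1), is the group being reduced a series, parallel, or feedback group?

The answer is series.

Reasoning:
[1] parallel reduction of W1, W2, W3
[2] cascade (W1+W2+W3), W4
[3] combine W5, W6 in series
[4] feedback reduction of ((W1+W2+W3)*W4), (W5*W6)
Step 3: series.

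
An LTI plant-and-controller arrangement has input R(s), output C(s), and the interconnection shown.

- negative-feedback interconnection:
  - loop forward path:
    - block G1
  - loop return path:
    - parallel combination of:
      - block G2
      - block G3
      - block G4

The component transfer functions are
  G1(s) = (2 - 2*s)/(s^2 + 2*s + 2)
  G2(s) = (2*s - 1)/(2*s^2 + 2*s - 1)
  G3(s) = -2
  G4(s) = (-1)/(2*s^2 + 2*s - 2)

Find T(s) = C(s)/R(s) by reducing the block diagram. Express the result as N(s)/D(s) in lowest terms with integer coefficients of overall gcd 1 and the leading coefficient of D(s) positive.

First reduce the diagram to T(s).

(1) parallel reduction of G2, G3, G4 gives (-8*s^4 - 12*s^3 + 4*s^2 + 4*s - 1)/(4*s^4 + 8*s^3 - 2*s^2 - 6*s + 2)
(2) reduce the feedback loop with forward G1 and return (G2+G3+G4) - this is the overall T(s), already in the required normalized form

Answer: (-4*s^5 - 4*s^4 + 10*s^3 + 4*s^2 - 8*s + 2)/(2*s^6 + 16*s^5 + 15*s^4 - 13*s^3 - 7*s^2 + s + 1)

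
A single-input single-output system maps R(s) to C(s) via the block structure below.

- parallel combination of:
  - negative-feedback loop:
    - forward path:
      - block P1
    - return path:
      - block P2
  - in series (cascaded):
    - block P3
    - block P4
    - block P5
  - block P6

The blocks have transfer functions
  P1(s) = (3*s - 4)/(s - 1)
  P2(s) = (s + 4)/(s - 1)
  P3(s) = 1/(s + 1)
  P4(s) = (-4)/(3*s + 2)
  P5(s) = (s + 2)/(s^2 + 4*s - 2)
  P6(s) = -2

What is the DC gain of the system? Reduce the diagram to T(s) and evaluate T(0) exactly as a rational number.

Reducing step by step:

Step 1: close the feedback loop around P1, P2, giving (3*s^2 - 7*s + 4)/(4*s^2 + 6*s - 15)
Step 2: reduce the series chain P3, P4, P5, giving (-4*s - 8)/(3*s^4 + 17*s^3 + 16*s^2 - 2*s - 4)
Step 3: parallel reduction of [P1/(1+P1*P2)], (P3*P4*P5), P6, giving (-15*s^6 - 142*s^5 - 301*s^4 + 268*s^3 + 546*s^2 + 20*s - 16)/(12*s^6 + 86*s^5 + 121*s^4 - 167*s^3 - 268*s^2 + 6*s + 60)
The step-3 result is T(s). Setting s = 0: T(0) = -16/60 = -4/15.

Answer: -4/15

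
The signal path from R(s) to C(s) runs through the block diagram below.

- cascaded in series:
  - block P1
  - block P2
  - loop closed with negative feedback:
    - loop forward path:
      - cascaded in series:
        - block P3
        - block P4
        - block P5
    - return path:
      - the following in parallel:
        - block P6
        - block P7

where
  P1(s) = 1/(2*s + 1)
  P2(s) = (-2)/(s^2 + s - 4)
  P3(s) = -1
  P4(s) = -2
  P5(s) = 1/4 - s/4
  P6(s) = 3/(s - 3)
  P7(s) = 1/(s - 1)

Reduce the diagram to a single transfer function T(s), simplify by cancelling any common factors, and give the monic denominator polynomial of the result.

Step 1: cascade P3, P4, P5 gives 1/2 - s/2
Step 2: add P6, P7 (parallel) gives (4*s - 6)/(s^2 - 4*s + 3)
Step 3: feedback reduction of (P3*P4*P5), (P6+P7) gives (s^2 - 4*s + 3)/(2*s)
Step 4: cascade P1, P2, [(P3*P4*P5)/(1+(P3*P4*P5)*(P6+P7))] gives (-s^2 + 4*s - 3)/(2*s^4 + 3*s^3 - 7*s^2 - 4*s)
No further cancellation is possible in the step-4 result, so that is T(s). Its denominator becomes monic after dividing by the leading coefficient 2.

Final answer: s^4 + 3*s^3/2 - 7*s^2/2 - 2*s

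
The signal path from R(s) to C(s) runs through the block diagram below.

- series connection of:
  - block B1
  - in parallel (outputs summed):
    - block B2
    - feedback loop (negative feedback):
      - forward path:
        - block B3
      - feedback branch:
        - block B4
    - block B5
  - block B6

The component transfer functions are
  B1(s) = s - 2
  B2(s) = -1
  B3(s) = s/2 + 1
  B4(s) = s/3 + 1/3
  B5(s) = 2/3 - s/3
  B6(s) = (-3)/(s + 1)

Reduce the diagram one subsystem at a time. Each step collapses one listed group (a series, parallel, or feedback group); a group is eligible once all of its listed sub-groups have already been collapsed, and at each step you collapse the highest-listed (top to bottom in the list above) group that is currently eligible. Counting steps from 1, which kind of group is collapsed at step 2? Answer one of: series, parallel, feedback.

Step 1: close the feedback loop around B3, B4
Step 2: sum the parallel branches B2, [B3/(1+B3*B4)], B5
Step 3: reduce the series chain B1, (B2+[B3/(1+B3*B4)]+B5), B6
Step 2 collapses a parallel group.

Answer: parallel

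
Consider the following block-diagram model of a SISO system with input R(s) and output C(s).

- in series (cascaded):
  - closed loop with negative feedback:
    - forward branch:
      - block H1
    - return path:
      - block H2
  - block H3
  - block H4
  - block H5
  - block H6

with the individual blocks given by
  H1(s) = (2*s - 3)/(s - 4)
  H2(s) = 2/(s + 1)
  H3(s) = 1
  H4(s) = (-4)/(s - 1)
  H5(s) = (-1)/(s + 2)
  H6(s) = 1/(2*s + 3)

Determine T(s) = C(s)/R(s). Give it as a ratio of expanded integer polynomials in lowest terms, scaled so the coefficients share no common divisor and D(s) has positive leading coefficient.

1. collapse the loop (H1 forward, H2 return), giving (2*s^2 - s - 3)/(s^2 + s - 10)
2. cascade [H1/(1+H1*H2)], H3, H4, H5, H6 - this is the overall T(s), already in the required normalized form

Final answer: (8*s^2 - 4*s - 12)/(2*s^5 + 7*s^4 - 16*s^3 - 57*s^2 + 4*s + 60)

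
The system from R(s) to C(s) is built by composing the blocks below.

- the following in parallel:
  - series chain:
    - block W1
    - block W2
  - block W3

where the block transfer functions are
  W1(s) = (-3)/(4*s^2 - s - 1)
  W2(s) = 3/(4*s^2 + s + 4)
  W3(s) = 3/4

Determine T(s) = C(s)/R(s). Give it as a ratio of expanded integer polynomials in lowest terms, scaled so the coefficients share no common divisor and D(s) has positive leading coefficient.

[1] reduce the series chain W1, W2 gives (-9)/(16*s^4 + 11*s^2 - 5*s - 4)
[2] parallel reduction of (W1*W2), W3, which is the overall transfer function T(s) = C(s)/R(s) in lowest terms

Hence the answer: (48*s^4 + 33*s^2 - 15*s - 48)/(64*s^4 + 44*s^2 - 20*s - 16)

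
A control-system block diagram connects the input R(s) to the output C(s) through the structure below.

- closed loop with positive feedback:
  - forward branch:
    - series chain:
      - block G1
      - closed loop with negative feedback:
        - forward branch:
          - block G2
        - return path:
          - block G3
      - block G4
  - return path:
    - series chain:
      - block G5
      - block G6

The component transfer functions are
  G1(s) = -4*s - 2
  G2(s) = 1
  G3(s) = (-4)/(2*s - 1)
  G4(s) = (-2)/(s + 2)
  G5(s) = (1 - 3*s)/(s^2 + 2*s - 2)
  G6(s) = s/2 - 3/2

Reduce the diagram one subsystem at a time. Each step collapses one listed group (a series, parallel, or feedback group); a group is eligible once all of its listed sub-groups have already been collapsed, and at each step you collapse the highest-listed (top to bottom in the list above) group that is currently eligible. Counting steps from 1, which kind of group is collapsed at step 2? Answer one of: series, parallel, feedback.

Reducing step by step:

Step 1. reduce the feedback loop with forward G2 and return G3
Step 2. cascade G1, [G2/(1+G2*G3)], G4
Step 3. multiply G5, G6 (series)
Step 4. collapse the loop ((G1*[G2/(1+G2*G3)]*G4) forward, (G5*G6) return)
Step 2 collapses a series group.

Answer: series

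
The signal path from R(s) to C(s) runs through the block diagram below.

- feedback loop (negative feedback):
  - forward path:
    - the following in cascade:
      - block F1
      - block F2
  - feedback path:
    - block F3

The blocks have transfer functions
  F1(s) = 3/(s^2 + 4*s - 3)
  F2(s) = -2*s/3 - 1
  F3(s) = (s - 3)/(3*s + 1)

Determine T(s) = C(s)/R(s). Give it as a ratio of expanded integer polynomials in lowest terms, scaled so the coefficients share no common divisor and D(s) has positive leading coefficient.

First reduce the diagram to T(s).

Step 1: multiply F1, F2 (series) = (-2*s - 3)/(s^2 + 4*s - 3)
Step 2: collapse the loop ((F1*F2) forward, F3 return); the result is T(s) itself (integer coefficients, no common factor, positive leading denominator coefficient)

Answer: (-6*s^2 - 11*s - 3)/(3*s^3 + 11*s^2 - 2*s + 6)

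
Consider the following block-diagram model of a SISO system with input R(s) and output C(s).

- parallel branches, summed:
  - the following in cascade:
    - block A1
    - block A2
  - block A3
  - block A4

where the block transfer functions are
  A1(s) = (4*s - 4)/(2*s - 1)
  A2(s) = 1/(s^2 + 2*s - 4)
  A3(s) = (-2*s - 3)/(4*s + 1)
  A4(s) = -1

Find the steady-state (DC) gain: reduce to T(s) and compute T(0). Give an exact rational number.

The answer is -5.

Reasoning:
Step 1 - reduce the series chain A1, A2, giving (4*s - 4)/(2*s^3 + 3*s^2 - 10*s + 4)
Step 2 - parallel reduction of (A1*A2), A3, A4, giving (-12*s^4 - 26*s^3 + 64*s^2 + 4*s - 20)/(8*s^4 + 14*s^3 - 37*s^2 + 6*s + 4)
The step-2 result is T(s). Setting s = 0: T(0) = -20/4 = -5.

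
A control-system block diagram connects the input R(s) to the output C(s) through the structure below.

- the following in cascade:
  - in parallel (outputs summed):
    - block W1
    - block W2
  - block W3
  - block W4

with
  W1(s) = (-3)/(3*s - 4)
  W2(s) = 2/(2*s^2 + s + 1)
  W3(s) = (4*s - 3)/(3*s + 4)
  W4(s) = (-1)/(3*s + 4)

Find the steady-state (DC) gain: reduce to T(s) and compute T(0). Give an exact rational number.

First reduce the diagram to T(s).

Step 1: reduce the parallel group W1, W2: (-6*s^2 + 3*s - 11)/(6*s^3 - 5*s^2 - s - 4)
Step 2: reduce the series chain (W1+W2), W3, W4: (24*s^3 - 30*s^2 + 53*s - 33)/(54*s^5 + 99*s^4 - 33*s^3 - 140*s^2 - 112*s - 64)
Step 2 gives the overall T(s). Then T(0) = -33/(-64) = 33/64.

Answer: 33/64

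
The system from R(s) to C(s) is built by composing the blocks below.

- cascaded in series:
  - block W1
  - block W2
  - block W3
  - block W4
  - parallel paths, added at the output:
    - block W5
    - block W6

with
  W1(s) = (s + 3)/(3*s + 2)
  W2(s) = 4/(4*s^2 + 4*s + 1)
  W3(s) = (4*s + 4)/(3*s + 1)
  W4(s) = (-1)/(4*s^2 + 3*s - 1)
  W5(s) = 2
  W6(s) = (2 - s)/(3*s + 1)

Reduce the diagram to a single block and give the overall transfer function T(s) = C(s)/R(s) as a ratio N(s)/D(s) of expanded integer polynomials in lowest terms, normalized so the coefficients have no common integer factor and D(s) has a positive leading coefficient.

Answer: (-80*s^2 - 304*s - 192)/(432*s^6 + 900*s^5 + 672*s^4 + 185*s^3 - 12*s^2 - 15*s - 2)

Working:
Step 1: combine W5, W6 in parallel: (5*s + 4)/(3*s + 1)
Step 2: reduce the series chain W1, W2, W3, W4, (W5+W6), which is the overall transfer function T(s) = C(s)/R(s) in lowest terms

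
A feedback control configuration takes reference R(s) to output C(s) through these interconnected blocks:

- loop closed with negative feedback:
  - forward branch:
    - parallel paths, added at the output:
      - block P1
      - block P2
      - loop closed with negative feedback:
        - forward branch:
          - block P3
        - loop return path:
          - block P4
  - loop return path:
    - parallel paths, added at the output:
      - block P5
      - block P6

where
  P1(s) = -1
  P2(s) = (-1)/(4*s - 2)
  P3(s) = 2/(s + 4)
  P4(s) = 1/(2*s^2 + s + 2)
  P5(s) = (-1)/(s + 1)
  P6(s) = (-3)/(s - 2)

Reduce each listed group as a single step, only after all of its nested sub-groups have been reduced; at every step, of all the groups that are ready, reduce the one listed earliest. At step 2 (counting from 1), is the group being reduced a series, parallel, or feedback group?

Step 1: close the feedback loop around P3, P4
Step 2: sum the parallel branches P1, P2, [P3/(1+P3*P4)]
Step 3: reduce the parallel group P5, P6
Step 4: reduce the feedback loop with forward (P1+P2+[P3/(1+P3*P4)]) and return (P5+P6)
The group at step 2 is a parallel group.

Therefore the answer is parallel.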